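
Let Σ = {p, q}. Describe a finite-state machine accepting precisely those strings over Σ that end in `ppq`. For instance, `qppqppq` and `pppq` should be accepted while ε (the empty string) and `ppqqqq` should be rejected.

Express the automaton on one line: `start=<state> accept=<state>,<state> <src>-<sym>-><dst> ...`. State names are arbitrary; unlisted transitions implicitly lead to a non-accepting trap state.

Let each state record the length of the longest suffix of the input read so far that is also a prefix of `ppq`. B means the last symbol is `p`; C means the last 2 symbols are `pp`; D means the last 3 symbols are `ppq`. Accept only at D, where the string currently ends in `ppq`.
A 4-state machine:
       p  q 
>  A   B  A 
   B   C  A 
   C   C  D 
 * D   B  A 
(> = start, * = accepting)

start=A accept=D A-p->B A-q->A B-p->C B-q->A C-p->C C-q->D D-p->B D-q->A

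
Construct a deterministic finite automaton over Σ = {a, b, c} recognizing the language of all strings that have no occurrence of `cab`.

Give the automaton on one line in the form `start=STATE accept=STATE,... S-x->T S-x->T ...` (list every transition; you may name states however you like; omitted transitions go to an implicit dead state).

start=S0 accept=S0,S1,S2 S0-a->S0 S0-b->S0 S0-c->S1 S1-a->S2 S1-b->S0 S1-c->S1 S2-a->S0 S2-b->S3 S2-c->S1 S3-a->S3 S3-b->S3 S3-c->S3

This is the complement of 'contains `cab`'. Use the same substring-matching states — S0 through S3 holding how much of `cab` has just been matched — but flip the accepting set: everything except the trap S3 accepts.
With 4 states:
        a   b   c  
>* S0   S0  S0  S1 
 * S1   S2  S0  S1 
 * S2   S0  S3  S1 
   S3   S3  S3  S3 
(> = start, * = accepting)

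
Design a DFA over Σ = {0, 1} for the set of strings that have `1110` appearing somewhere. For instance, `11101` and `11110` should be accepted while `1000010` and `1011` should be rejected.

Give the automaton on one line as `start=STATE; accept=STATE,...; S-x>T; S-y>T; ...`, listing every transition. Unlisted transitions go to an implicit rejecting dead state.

start=A; accept=E; A-0>A; A-1>B; B-0>A; B-1>C; C-0>A; C-1>D; D-0>E; D-1>D; E-0>E; E-1>E

States A..D record the length of the longest prefix of `1110` that matches the current input suffix. Reaching E means `1110` has been seen, and we stay there forever. Accept from E.
A 5-state machine:
       0  1 
>  A   A  B 
   B   A  C 
   C   A  D 
   D   E  D 
 * E   E  E 
(> = start, * = accepting)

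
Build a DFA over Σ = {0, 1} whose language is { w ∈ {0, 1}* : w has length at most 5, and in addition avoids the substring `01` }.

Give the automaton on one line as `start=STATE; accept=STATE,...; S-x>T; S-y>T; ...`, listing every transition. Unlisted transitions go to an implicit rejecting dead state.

start=S0; accept=S0,S1,S2,S3,S5,S6,S8,S9,S11,S12,S14; S0-0>S1; S0-1>S2; S1-0>S3; S1-1>S4; S2-0>S3; S2-1>S5; S3-0>S6; S3-1>S7; S4-0>S7; S4-1>S7; S5-0>S6; S5-1>S8; S6-0>S9; S6-1>S10; S7-0>S10; S7-1>S10; S8-0>S9; S8-1>S11; S9-0>S12; S9-1>S13; S10-0>S13; S10-1>S13; S11-0>S12; S11-1>S14; S12-0>S15; S12-1>S16; S13-0>S16; S13-1>S16; S14-0>S15; S14-1>S17; S15-0>S15; S15-1>S16; S16-0>S16; S16-1>S16; S17-0>S15; S17-1>S17

Handle the two conditions separately and then intersect. One (7 states) tracks the input length, saturating at 6; the other (3 states) tracks partial matches of the forbidden pattern `01`. Each combined state is a pair, one component from each; accept when both components accept.
An 18-state machine:
          0    1  
>* S0     S1   S2 
 * S1     S3   S4 
 * S2     S3   S5 
 * S3     S6   S7 
   S4     S7   S7 
 * S5     S6   S8 
 * S6     S9  S10 
   S7    S10  S10 
 * S8     S9  S11 
 * S9    S12  S13 
   S10   S13  S13 
 * S11   S12  S14 
 * S12   S15  S16 
   S13   S16  S16 
 * S14   S15  S17 
   S15   S15  S16 
   S16   S16  S16 
   S17   S15  S17 
(> = start, * = accepting)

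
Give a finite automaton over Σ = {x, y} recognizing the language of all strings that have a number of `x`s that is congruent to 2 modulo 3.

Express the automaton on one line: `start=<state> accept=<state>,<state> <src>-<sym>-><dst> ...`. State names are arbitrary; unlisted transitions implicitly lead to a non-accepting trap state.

start=s0 accept=s2 s0-x->s1 s0-y->s0 s1-x->s2 s1-y->s1 s2-x->s0 s2-y->s2

The only thing that matters is how many `x`s have appeared, reduced mod 3. Use one state per residue: s0 for 0, …, s2 for 2. Reading `x` moves to the next residue; anything else stays put. s2 is accepting.
A 3-state machine:
        x   y  
>  s0   s1  s0 
   s1   s2  s1 
 * s2   s0  s2 
(> = start, * = accepting)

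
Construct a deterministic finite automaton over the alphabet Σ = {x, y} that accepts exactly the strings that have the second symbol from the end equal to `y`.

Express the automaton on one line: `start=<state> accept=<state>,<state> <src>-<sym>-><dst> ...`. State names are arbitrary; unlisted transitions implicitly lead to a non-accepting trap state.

start=A accept=F,G A-x->B A-y->C B-x->D B-y->E C-x->F C-y->G D-x->D D-y->E E-x->F E-y->G F-x->D F-y->E G-x->F G-y->G

A DFA must remember the last 2 symbols (since which symbol is second-to-last isn't known until the input ends). Use one state per possible window of the last ≤2 symbols; accept from those whose window starts with `y`.
       x  y 
>  A   B  C 
   B   D  E 
   C   F  G 
   D   D  E 
   E   F  G 
 * F   D  E 
 * G   F  G 
(> = start, * = accepting)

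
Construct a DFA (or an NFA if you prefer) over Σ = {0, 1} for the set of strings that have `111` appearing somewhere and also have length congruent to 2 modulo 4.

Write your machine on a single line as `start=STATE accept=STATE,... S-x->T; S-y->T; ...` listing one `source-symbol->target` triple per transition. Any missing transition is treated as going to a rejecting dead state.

Handle the two conditions separately and then intersect. One (4 states) tracks whether and how much of `111` has been seen; the other (4 states) tracks the input length modulo 4. Each combined state is a pair, one component from each; accept when both components accept.
A 16-state machine:
          0    1  
>  s0     s1   s2 
   s1     s3   s4 
   s2     s3   s5 
   s3     s6   s7 
   s4     s6   s8 
   s5     s6   s9 
   s6     s0  s10 
   s7     s0  s11 
   s8     s0  s12 
   s9    s12  s12 
   s10    s1  s13 
   s11    s1  s14 
   s12   s14  s14 
   s13    s3  s15 
   s14   s15  s15 
 * s15    s9   s9 
(> = start, * = accepting)

start=s0; accept=s15; s0-0->s1; s0-1->s2; s1-0->s3; s1-1->s4; s2-0->s3; s2-1->s5; s3-0->s6; s3-1->s7; s4-0->s6; s4-1->s8; s5-0->s6; s5-1->s9; s6-0->s0; s6-1->s10; s7-0->s0; s7-1->s11; s8-0->s0; s8-1->s12; s9-0->s12; s9-1->s12; s10-0->s1; s10-1->s13; s11-0->s1; s11-1->s14; s12-0->s14; s12-1->s14; s13-0->s3; s13-1->s15; s14-0->s15; s14-1->s15; s15-0->s9; s15-1->s9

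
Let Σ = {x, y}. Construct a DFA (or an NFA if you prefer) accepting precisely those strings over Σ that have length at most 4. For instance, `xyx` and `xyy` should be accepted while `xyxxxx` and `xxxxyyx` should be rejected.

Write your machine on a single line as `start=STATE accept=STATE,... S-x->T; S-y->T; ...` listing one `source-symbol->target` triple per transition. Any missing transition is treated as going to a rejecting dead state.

start=A; accept=A,B,C,D,E; A-x->B; A-y->B; B-x->C; B-y->C; C-x->D; C-y->D; D-x->E; D-y->E; E-x->F; E-y->F; F-x->F; F-y->F

We only need to distinguish lengths 0, 1, …, 4, and '>4'. Chain A → B → C → D → E → F on every symbol, with F looping. Accepting states: {A, B, C, D, E}.
With 6 states:
       x  y 
>* A   B  B 
 * B   C  C 
 * C   D  D 
 * D   E  E 
 * E   F  F 
   F   F  F 
(> = start, * = accepting)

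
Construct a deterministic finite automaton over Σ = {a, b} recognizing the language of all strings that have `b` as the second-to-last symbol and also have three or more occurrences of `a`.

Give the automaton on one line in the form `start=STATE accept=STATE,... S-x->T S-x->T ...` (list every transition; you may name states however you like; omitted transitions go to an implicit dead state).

Run two small machines in parallel and take their product. One (7 states) tracks the last 2 symbols read; the other (5 states) tracks the count of `a`s, saturating at 4. Each combined state is a pair, one component from each; accept when both components accept. After merging equivalent states the machine shrinks.
8 states suffice.
        a   b  
>  s0   s1  s0 
   s1   s2  s1 
   s2   s3  s4 
   s3   s3  s5 
   s4   s6  s4 
   s5   s6  s7 
 * s6   s3  s5 
 * s7   s6  s7 
(> = start, * = accepting)

start=s0 accept=s6,s7 s0-a->s1 s0-b->s0 s1-a->s2 s1-b->s1 s2-a->s3 s2-b->s4 s3-a->s3 s3-b->s5 s4-a->s6 s4-b->s4 s5-a->s6 s5-b->s7 s6-a->s3 s6-b->s5 s7-a->s6 s7-b->s7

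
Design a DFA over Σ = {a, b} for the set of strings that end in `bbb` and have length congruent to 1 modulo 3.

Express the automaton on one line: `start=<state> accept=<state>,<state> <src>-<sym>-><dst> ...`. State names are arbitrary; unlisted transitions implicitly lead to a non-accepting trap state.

Run two small machines in parallel and take their product. The first has 4 states tracking how much of the suffix `bbb` has currently been matched; the second has 3 states tracking the input length modulo 3. A product state is a pair (one from each), accepting exactly when both do. Minimizing collapses redundant product states.
6 states suffice.
        a   b  
>  s0   s1  s1 
   s1   s2  s3 
   s2   s0  s0 
   s3   s0  s4 
   s4   s1  s5 
 * s5   s2  s3 
(> = start, * = accepting)

start=s0 accept=s5 s0-a->s1 s0-b->s1 s1-a->s2 s1-b->s3 s2-a->s0 s2-b->s0 s3-a->s0 s3-b->s4 s4-a->s1 s4-b->s5 s5-a->s2 s5-b->s3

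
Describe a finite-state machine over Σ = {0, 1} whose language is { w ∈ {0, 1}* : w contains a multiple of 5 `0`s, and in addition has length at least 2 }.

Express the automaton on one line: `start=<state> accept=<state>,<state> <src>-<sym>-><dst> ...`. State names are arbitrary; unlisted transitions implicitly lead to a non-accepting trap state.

start=S0 accept=S4 S0-0->S1 S0-1->S2 S1-0->S3 S1-1->S1 S2-0->S1 S2-1->S4 S3-0->S5 S3-1->S3 S4-0->S1 S4-1->S4 S5-0->S6 S5-1->S5 S6-0->S4 S6-1->S6

Run two small machines in parallel and take their product. The first has 5 states tracking the count of `0`s modulo 5; the second has 4 states tracking the input length, saturating at 3. A product state is a pair (one from each), accepting exactly when both do. Minimizing collapses redundant product states.
With 7 states:
        0   1  
>  S0   S1  S2 
   S1   S3  S1 
   S2   S1  S4 
   S3   S5  S3 
 * S4   S1  S4 
   S5   S6  S5 
   S6   S4  S6 
(> = start, * = accepting)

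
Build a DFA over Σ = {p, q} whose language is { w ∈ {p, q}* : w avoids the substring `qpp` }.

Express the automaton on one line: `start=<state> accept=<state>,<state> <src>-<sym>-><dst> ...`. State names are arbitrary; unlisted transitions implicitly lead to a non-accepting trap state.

Track partial matches of the forbidden pattern `qpp`. State S3 is a dead state reached once `qpp` has occurred; every other state accepts. S0 means no part of `qpp` is currently matched.
A 4-state machine:
        p   q  
>* S0   S0  S1 
 * S1   S2  S1 
 * S2   S3  S1 
   S3   S3  S3 
(> = start, * = accepting)

start=S0 accept=S0,S1,S2 S0-p->S0 S0-q->S1 S1-p->S2 S1-q->S1 S2-p->S3 S2-q->S1 S3-p->S3 S3-q->S3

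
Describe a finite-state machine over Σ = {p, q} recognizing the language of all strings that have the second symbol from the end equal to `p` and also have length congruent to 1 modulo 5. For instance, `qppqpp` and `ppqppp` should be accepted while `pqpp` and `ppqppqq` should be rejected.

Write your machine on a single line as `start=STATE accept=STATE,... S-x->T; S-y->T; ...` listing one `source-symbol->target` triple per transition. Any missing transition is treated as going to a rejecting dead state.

start=S0; accept=S6; S0-p->S1; S0-q->S1; S1-p->S2; S1-q->S2; S2-p->S3; S2-q->S3; S3-p->S4; S3-q->S4; S4-p->S5; S4-q->S0; S5-p->S6; S5-q->S6; S6-p->S2; S6-q->S2

Run two small machines in parallel and take their product. The first has 7 states tracking the last 2 symbols read; the second has 5 states tracking the input length modulo 5. A product state is a pair (one from each), accepting exactly when both do. Minimizing collapses redundant product states.
        p   q  
>  S0   S1  S1 
   S1   S2  S2 
   S2   S3  S3 
   S3   S4  S4 
   S4   S5  S0 
   S5   S6  S6 
 * S6   S2  S2 
(> = start, * = accepting)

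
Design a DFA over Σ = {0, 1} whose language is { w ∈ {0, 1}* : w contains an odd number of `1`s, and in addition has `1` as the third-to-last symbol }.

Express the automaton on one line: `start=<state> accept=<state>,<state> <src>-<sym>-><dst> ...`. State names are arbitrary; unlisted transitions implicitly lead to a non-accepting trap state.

start=q0 accept=q11,q14,q20,q21 q0-0->q1 q0-1->q2 q1-0->q3 q1-1->q4 q2-0->q5 q2-1->q6 q3-0->q7 q3-1->q8 q4-0->q9 q4-1->q10 q5-0->q11 q5-1->q12 q6-0->q13 q6-1->q14 q7-0->q7 q7-1->q8 q8-0->q9 q8-1->q10 q9-0->q11 q9-1->q12 q10-0->q13 q10-1->q14 q11-0->q15 q11-1->q16 q12-0->q17 q12-1->q18 q13-0->q19 q13-1->q20 q14-0->q21 q14-1->q22 q15-0->q15 q15-1->q16 q16-0->q17 q16-1->q18 q17-0->q19 q17-1->q20 q18-0->q21 q18-1->q22 q19-0->q7 q19-1->q8 q20-0->q9 q20-1->q10 q21-0->q11 q21-1->q12 q22-0->q13 q22-1->q14

Handle the two conditions separately and then intersect. One (2 states) tracks the count of `1`s modulo 2; the other (15 states) tracks the last 3 symbols read. Each combined state is a pair, one component from each; accept when both components accept.
23 states suffice.
          0    1  
>  q0     q1   q2 
   q1     q3   q4 
   q2     q5   q6 
   q3     q7   q8 
   q4     q9  q10 
   q5    q11  q12 
   q6    q13  q14 
   q7     q7   q8 
   q8     q9  q10 
   q9    q11  q12 
   q10   q13  q14 
 * q11   q15  q16 
   q12   q17  q18 
   q13   q19  q20 
 * q14   q21  q22 
   q15   q15  q16 
   q16   q17  q18 
   q17   q19  q20 
   q18   q21  q22 
   q19    q7   q8 
 * q20    q9  q10 
 * q21   q11  q12 
   q22   q13  q14 
(> = start, * = accepting)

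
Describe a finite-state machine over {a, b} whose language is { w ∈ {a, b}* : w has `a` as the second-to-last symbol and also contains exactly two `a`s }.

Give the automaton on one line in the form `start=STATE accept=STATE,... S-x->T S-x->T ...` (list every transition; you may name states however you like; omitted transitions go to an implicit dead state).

Run two small machines in parallel and take their product. The first has 7 states tracking the last 2 symbols read; the second has 4 states tracking the count of `a`s, saturating at 3. A product state is a pair (one from each), accepting exactly when both do. Minimizing collapses redundant product states.
7 states suffice.
        a   b  
>  S0   S1  S0 
   S1   S2  S3 
 * S2   S4  S5 
   S3   S6  S3 
   S4   S4  S4 
 * S5   S4  S4 
   S6   S4  S5 
(> = start, * = accepting)

start=S0 accept=S2,S5 S0-a->S1 S0-b->S0 S1-a->S2 S1-b->S3 S2-a->S4 S2-b->S5 S3-a->S6 S3-b->S3 S4-a->S4 S4-b->S4 S5-a->S4 S5-b->S4 S6-a->S4 S6-b->S5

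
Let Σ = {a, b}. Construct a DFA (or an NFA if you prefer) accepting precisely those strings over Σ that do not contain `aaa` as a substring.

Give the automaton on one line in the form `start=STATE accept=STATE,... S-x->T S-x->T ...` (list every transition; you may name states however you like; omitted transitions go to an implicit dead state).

start=q0 accept=q0,q1,q2 q0-a->q1 q0-b->q0 q1-a->q2 q1-b->q0 q2-a->q3 q2-b->q0 q3-a->q3 q3-b->q3

This is the complement of 'contains `aaa`'. Use the same substring-matching states — q0 through q3 holding how much of `aaa` has just been matched — but flip the accepting set: everything except the trap q3 accepts.
A 4-state machine:
        a   b  
>* q0   q1  q0 
 * q1   q2  q0 
 * q2   q3  q0 
   q3   q3  q3 
(> = start, * = accepting)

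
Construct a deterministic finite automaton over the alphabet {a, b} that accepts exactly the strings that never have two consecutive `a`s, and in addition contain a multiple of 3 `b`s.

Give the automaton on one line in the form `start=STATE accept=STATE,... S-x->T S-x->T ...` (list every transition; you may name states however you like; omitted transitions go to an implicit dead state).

start=S0 accept=S0,S1 S0-a->S1 S0-b->S2 S1-a->S3 S1-b->S2 S2-a->S4 S2-b->S5 S3-a->S3 S3-b->S3 S4-a->S3 S4-b->S5 S5-a->S6 S5-b->S0 S6-a->S3 S6-b->S0

Handle the two conditions separately and then intersect. The first has 3 states tracking partial matches of the forbidden pattern `aa`; the second has 3 states tracking the count of `b`s modulo 3. A product state is a pair (one from each), accepting exactly when both do. Minimizing collapses redundant product states.
A 7-state machine:
        a   b  
>* S0   S1  S2 
 * S1   S3  S2 
   S2   S4  S5 
   S3   S3  S3 
   S4   S3  S5 
   S5   S6  S0 
   S6   S3  S0 
(> = start, * = accepting)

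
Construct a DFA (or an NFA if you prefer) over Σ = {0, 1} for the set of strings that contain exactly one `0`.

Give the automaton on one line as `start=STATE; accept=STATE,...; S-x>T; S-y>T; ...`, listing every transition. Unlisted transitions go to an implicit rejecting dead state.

Count `0`s, saturating at 2: state S0 means no `0` yet, S1 means one `0` seen, S2 means more than one. Each `0` increments (capped at S2); other symbols loop. Accept from {S1}.
3 states suffice.
        0   1  
>  S0   S1  S0 
 * S1   S2  S1 
   S2   S2  S2 
(> = start, * = accepting)

start=S0; accept=S1; S0-0>S1; S0-1>S0; S1-0>S2; S1-1>S1; S2-0>S2; S2-1>S2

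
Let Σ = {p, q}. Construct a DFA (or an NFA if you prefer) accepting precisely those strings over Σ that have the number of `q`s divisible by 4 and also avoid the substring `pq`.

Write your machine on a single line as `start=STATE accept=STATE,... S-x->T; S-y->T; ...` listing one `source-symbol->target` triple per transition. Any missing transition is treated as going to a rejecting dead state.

start=A; accept=A,B; A-p->B; A-q->C; B-p->B; B-q->D; C-p->E; C-q->F; D-p->D; D-q->G; E-p->E; E-q->G; F-p->H; F-q->I; G-p->G; G-q->J; H-p->H; H-q->J; I-p->K; I-q->A; J-p->J; J-q->L; K-p->K; K-q->L; L-p->L; L-q->D

Build one automaton per condition and run them in lockstep. One (4 states) tracks the count of `q`s modulo 4; the other (3 states) tracks partial matches of the forbidden pattern `pq`. Each combined state is a pair, one component from each; accept when both components accept.
       p  q 
>* A   B  C 
 * B   B  D 
   C   E  F 
   D   D  G 
   E   E  G 
   F   H  I 
   G   G  J 
   H   H  J 
   I   K  A 
   J   J  L 
   K   K  L 
   L   L  D 
(> = start, * = accepting)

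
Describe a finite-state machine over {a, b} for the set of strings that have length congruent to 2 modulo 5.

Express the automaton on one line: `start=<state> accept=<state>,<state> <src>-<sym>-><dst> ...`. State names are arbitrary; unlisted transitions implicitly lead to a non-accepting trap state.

start=S0 accept=S2 S0-a->S1 S0-b->S1 S1-a->S2 S1-b->S2 S2-a->S3 S2-b->S3 S3-a->S4 S3-b->S4 S4-a->S0 S4-b->S0

Only the length mod 5 matters, so use a 5-cycle: from any state, every input symbol moves to the next state, wrapping S4 back to S0. Mark S2 accepting.
5 states suffice.
        a   b  
>  S0   S1  S1 
   S1   S2  S2 
 * S2   S3  S3 
   S3   S4  S4 
   S4   S0  S0 
(> = start, * = accepting)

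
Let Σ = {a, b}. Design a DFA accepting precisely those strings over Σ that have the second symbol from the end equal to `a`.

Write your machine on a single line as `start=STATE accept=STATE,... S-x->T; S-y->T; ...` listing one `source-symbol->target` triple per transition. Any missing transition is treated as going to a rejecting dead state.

start=S0; accept=S3,S4; S0-a->S1; S0-b->S2; S1-a->S3; S1-b->S4; S2-a->S5; S2-b->S6; S3-a->S3; S3-b->S4; S4-a->S5; S4-b->S6; S5-a->S3; S5-b->S4; S6-a->S5; S6-b->S6

Because acceptance depends on a position counted from the end, the machine has to buffer the most recent 2 symbols. Make each state the string of the last up-to-2 symbols read; on input `x` shift the window left and append `x`. Accept when the buffered window has length 2 and begins with `a`.
A 7-state machine:
        a   b  
>  S0   S1  S2 
   S1   S3  S4 
   S2   S5  S6 
 * S3   S3  S4 
 * S4   S5  S6 
   S5   S3  S4 
   S6   S5  S6 
(> = start, * = accepting)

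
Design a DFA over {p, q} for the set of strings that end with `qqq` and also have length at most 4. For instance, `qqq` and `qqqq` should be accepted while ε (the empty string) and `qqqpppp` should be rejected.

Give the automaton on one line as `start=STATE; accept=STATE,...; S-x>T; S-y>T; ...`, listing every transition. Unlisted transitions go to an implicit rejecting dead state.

Handle the two conditions separately and then intersect. The first has 4 states tracking how much of the suffix `qqq` has currently been matched; the second has 6 states tracking the input length, saturating at 5. A product state is a pair (one from each), accepting exactly when both do. Minimizing collapses redundant product states.
A 9-state machine:
        p   q  
>  S0   S1  S2 
   S1   S3  S4 
   S2   S3  S5 
   S3   S3  S3 
   S4   S3  S6 
   S5   S3  S7 
   S6   S3  S8 
 * S7   S3  S8 
 * S8   S3  S3 
(> = start, * = accepting)

start=S0; accept=S7,S8; S0-p>S1; S0-q>S2; S1-p>S3; S1-q>S4; S2-p>S3; S2-q>S5; S3-p>S3; S3-q>S3; S4-p>S3; S4-q>S6; S5-p>S3; S5-q>S7; S6-p>S3; S6-q>S8; S7-p>S3; S7-q>S8; S8-p>S3; S8-q>S3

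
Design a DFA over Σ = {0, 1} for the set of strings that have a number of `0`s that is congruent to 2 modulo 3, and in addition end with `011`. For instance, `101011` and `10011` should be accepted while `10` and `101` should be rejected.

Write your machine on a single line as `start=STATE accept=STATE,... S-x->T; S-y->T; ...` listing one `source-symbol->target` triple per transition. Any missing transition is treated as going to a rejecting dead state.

start=q0; accept=q4; q0-0->q1; q0-1->q0; q1-0->q2; q1-1->q1; q2-0->q0; q2-1->q3; q3-0->q0; q3-1->q4; q4-0->q0; q4-1->q5; q5-0->q0; q5-1->q5

Build one automaton per condition and run them in lockstep. One (3 states) tracks the count of `0`s modulo 3; the other (4 states) tracks how much of the suffix `011` has currently been matched. Each combined state is a pair, one component from each; accept when both components accept. After merging equivalent states the machine shrinks.
A 6-state machine:
        0   1  
>  q0   q1  q0 
   q1   q2  q1 
   q2   q0  q3 
   q3   q0  q4 
 * q4   q0  q5 
   q5   q0  q5 
(> = start, * = accepting)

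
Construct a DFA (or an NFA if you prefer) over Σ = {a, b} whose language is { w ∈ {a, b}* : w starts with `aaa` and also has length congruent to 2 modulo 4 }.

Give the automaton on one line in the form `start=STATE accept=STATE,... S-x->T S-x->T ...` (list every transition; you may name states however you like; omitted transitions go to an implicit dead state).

start=s0 accept=s7 s0-a->s1 s0-b->s2 s1-a->s3 s1-b->s2 s2-a->s2 s2-b->s2 s3-a->s4 s3-b->s2 s4-a->s5 s4-b->s5 s5-a->s6 s5-b->s6 s6-a->s7 s6-b->s7 s7-a->s4 s7-b->s4

Handle the two conditions separately and then intersect. One (5 states) tracks whether the input so far still matches the prefix `aaa`; the other (4 states) tracks the input length modulo 4. Each combined state is a pair, one component from each; accept when both components accept. Minimizing collapses redundant product states.
An 8-state machine:
        a   b  
>  s0   s1  s2 
   s1   s3  s2 
   s2   s2  s2 
   s3   s4  s2 
   s4   s5  s5 
   s5   s6  s6 
   s6   s7  s7 
 * s7   s4  s4 
(> = start, * = accepting)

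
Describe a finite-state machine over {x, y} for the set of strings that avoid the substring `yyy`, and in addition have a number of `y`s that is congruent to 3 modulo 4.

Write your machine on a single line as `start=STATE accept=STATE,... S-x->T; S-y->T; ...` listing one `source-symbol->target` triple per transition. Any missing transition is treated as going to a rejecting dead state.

start=S0; accept=S7,S8,S9; S0-x->S0; S0-y->S1; S1-x->S2; S1-y->S3; S2-x->S2; S2-y->S4; S3-x->S5; S3-y->S6; S4-x->S5; S4-y->S7; S5-x->S5; S5-y->S8; S6-x->S6; S6-y->S6; S7-x->S9; S7-y->S6; S8-x->S9; S8-y->S10; S9-x->S9; S9-y->S11; S10-x->S0; S10-y->S6; S11-x->S0; S11-y->S12; S12-x->S2; S12-y->S6

Run two small machines in parallel and take their product. One (4 states) tracks partial matches of the forbidden pattern `yyy`; the other (4 states) tracks the count of `y`s modulo 4. Each combined state is a pair, one component from each; accept when both components accept. Minimizing collapses redundant product states.
13 states suffice.
          x    y  
>  S0     S0   S1 
   S1     S2   S3 
   S2     S2   S4 
   S3     S5   S6 
   S4     S5   S7 
   S5     S5   S8 
   S6     S6   S6 
 * S7     S9   S6 
 * S8     S9  S10 
 * S9     S9  S11 
   S10    S0   S6 
   S11    S0  S12 
   S12    S2   S6 
(> = start, * = accepting)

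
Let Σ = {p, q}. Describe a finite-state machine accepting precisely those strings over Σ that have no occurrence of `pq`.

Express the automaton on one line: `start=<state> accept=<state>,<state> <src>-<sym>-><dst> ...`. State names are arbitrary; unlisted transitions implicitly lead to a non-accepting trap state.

This is the complement of 'contains `pq`'. Use the same substring-matching states — A through C holding how much of `pq` has just been matched — but flip the accepting set: everything except the trap C accepts.
With 3 states:
       p  q 
>* A   B  A 
 * B   B  C 
   C   C  C 
(> = start, * = accepting)

start=A accept=A,B A-p->B A-q->A B-p->B B-q->C C-p->C C-q->C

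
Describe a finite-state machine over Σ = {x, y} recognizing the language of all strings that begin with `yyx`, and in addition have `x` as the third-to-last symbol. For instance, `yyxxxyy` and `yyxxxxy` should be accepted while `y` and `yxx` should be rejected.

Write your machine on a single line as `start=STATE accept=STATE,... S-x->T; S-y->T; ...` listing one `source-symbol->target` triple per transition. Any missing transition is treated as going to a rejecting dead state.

Build one automaton per condition and run them in lockstep. The first has 5 states tracking whether the input so far still matches the prefix `yyx`; the second has 15 states tracking the last 3 symbols read. A product state is a pair (one from each), accepting exactly when both do. After merging equivalent states the machine shrinks.
          x    y  
>  s0     s1   s2 
   s1     s1   s1 
   s2     s1   s3 
   s3     s4   s1 
   s4     s5   s6 
   s5     s7   s8 
   s6     s9  s10 
 * s7     s7   s8 
 * s8     s9  s10 
 * s9     s5   s6 
 * s10    s4  s11 
   s11    s4  s11 
(> = start, * = accepting)

start=s0; accept=s7,s8,s9,s10; s0-x->s1; s0-y->s2; s1-x->s1; s1-y->s1; s2-x->s1; s2-y->s3; s3-x->s4; s3-y->s1; s4-x->s5; s4-y->s6; s5-x->s7; s5-y->s8; s6-x->s9; s6-y->s10; s7-x->s7; s7-y->s8; s8-x->s9; s8-y->s10; s9-x->s5; s9-y->s6; s10-x->s4; s10-y->s11; s11-x->s4; s11-y->s11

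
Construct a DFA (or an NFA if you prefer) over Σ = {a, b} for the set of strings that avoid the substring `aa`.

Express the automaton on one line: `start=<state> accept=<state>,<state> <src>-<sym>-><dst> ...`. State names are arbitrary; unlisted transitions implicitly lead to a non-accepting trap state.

start=q0 accept=q0,q1 q0-a->q1 q0-b->q0 q1-a->q2 q1-b->q0 q2-a->q2 q2-b->q2

Track partial matches of the forbidden pattern `aa`. State q2 is a dead state reached once `aa` has occurred; every other state accepts. q0 means no part of `aa` is currently matched.
        a   b  
>* q0   q1  q0 
 * q1   q2  q0 
   q2   q2  q2 
(> = start, * = accepting)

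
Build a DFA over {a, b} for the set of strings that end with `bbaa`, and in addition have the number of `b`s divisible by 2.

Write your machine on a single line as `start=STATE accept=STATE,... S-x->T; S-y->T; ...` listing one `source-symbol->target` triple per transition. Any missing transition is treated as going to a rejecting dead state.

start=S0; accept=S5; S0-a->S0; S0-b->S1; S1-a->S2; S1-b->S3; S2-a->S2; S2-b->S0; S3-a->S4; S3-b->S1; S4-a->S5; S4-b->S1; S5-a->S0; S5-b->S1

Run two small machines in parallel and take their product. The first has 5 states tracking how much of the suffix `bbaa` has currently been matched; the second has 2 states tracking the count of `b`s modulo 2. A product state is a pair (one from each), accepting exactly when both do. Minimizing collapses redundant product states.
6 states suffice.
        a   b  
>  S0   S0  S1 
   S1   S2  S3 
   S2   S2  S0 
   S3   S4  S1 
   S4   S5  S1 
 * S5   S0  S1 
(> = start, * = accepting)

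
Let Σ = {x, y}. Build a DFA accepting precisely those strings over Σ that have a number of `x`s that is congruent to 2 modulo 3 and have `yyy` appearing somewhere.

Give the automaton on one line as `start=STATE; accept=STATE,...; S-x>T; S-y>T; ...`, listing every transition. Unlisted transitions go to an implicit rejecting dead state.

Handle the two conditions separately and then intersect. One (3 states) tracks the count of `x`s modulo 3; the other (4 states) tracks whether and how much of `yyy` has been seen. Each combined state is a pair, one component from each; accept when both components accept.
With 12 states:
          x    y  
>  q0     q1   q2 
   q1     q3   q4 
   q2     q1   q5 
   q3     q0   q6 
   q4     q3   q7 
   q5     q1   q8 
   q6     q0   q9 
   q7     q3  q10 
   q8    q10   q8 
   q9     q0  q11 
   q10   q11  q10 
 * q11    q8  q11 
(> = start, * = accepting)

start=q0; accept=q11; q0-x>q1; q0-y>q2; q1-x>q3; q1-y>q4; q2-x>q1; q2-y>q5; q3-x>q0; q3-y>q6; q4-x>q3; q4-y>q7; q5-x>q1; q5-y>q8; q6-x>q0; q6-y>q9; q7-x>q3; q7-y>q10; q8-x>q10; q8-y>q8; q9-x>q0; q9-y>q11; q10-x>q11; q10-y>q10; q11-x>q8; q11-y>q11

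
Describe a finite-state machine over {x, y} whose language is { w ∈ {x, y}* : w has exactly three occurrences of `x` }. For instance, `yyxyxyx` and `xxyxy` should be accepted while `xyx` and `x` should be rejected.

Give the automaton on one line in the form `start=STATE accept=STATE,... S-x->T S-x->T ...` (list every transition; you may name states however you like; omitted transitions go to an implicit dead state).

start=A accept=D A-x->B A-y->A B-x->C B-y->B C-x->D C-y->C D-x->E D-y->D E-x->E E-y->E

Only the number of `x`s matters, and only up to 4. Make a chain A → B → C → D → E advanced by each `x` (with E absorbing); every other symbol self-loops. The accepting set is {D}.
       x  y 
>  A   B  A 
   B   C  B 
   C   D  C 
 * D   E  D 
   E   E  E 
(> = start, * = accepting)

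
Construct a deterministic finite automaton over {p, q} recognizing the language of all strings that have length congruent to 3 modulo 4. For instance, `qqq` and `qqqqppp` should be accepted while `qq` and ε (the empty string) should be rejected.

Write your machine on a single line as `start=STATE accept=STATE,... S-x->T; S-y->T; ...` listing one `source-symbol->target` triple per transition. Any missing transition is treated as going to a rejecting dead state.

start=s0; accept=s3; s0-p->s1; s0-q->s1; s1-p->s2; s1-q->s2; s2-p->s3; s2-q->s3; s3-p->s0; s3-q->s0

Only the length mod 4 matters, so use a 4-cycle: from any state, every input symbol moves to the next state, wrapping s3 back to s0. Mark s3 accepting.
A 4-state machine:
        p   q  
>  s0   s1  s1 
   s1   s2  s2 
   s2   s3  s3 
 * s3   s0  s0 
(> = start, * = accepting)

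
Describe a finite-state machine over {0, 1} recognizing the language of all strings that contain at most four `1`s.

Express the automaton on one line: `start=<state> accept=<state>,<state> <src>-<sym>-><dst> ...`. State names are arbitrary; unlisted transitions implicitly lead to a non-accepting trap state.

Count `1`s, saturating at 5: states s0 through s4 mean 0 through 4 `1`s seen; s5 means more than 4. Each `1` increments (capped at s5); other symbols loop. Accept from {s0, s1, s2, s3, s4}.
        0   1  
>* s0   s0  s1 
 * s1   s1  s2 
 * s2   s2  s3 
 * s3   s3  s4 
 * s4   s4  s5 
   s5   s5  s5 
(> = start, * = accepting)

start=s0 accept=s0,s1,s2,s3,s4 s0-0->s0 s0-1->s1 s1-0->s1 s1-1->s2 s2-0->s2 s2-1->s3 s3-0->s3 s3-1->s4 s4-0->s4 s4-1->s5 s5-0->s5 s5-1->s5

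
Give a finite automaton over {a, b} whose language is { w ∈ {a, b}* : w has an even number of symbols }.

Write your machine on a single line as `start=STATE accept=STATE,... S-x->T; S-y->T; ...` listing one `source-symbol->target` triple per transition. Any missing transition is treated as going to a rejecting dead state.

Count input length modulo 2: every symbol advances one step around the cycle S0 → S1 → S0. Accept at S0.
A 2-state machine:
        a   b  
>* S0   S1  S1 
   S1   S0  S0 
(> = start, * = accepting)

start=S0; accept=S0; S0-a->S1; S0-b->S1; S1-a->S0; S1-b->S0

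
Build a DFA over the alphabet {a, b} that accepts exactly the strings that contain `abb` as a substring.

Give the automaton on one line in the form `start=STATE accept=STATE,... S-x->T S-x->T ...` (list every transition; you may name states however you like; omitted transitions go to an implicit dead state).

Track how much of `abb` has been matched so far: state q0 is no progress, q3 is the absorbing accept state reached once `abb` has occurred. Intermediate states record partial matches; on a mismatch, fall back to the longest reusable overlap.
A 4-state machine:
        a   b  
>  q0   q1  q0 
   q1   q1  q2 
   q2   q1  q3 
 * q3   q3  q3 
(> = start, * = accepting)

start=q0 accept=q3 q0-a->q1 q0-b->q0 q1-a->q1 q1-b->q2 q2-a->q1 q2-b->q3 q3-a->q3 q3-b->q3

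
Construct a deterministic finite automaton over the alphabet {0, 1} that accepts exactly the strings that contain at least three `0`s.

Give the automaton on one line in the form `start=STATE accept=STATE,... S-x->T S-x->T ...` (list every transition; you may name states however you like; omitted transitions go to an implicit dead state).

Only the number of `0`s matters, and only up to 4. Make a chain S0 → S1 → S2 → S3 → S4 advanced by each `0` (with S4 absorbing); every other symbol self-loops. The accepting set is {S3, S4}.
        0   1  
>  S0   S1  S0 
   S1   S2  S1 
   S2   S3  S2 
 * S3   S4  S3 
 * S4   S4  S4 
(> = start, * = accepting)

start=S0 accept=S3,S4 S0-0->S1 S0-1->S0 S1-0->S2 S1-1->S1 S2-0->S3 S2-1->S2 S3-0->S4 S3-1->S3 S4-0->S4 S4-1->S4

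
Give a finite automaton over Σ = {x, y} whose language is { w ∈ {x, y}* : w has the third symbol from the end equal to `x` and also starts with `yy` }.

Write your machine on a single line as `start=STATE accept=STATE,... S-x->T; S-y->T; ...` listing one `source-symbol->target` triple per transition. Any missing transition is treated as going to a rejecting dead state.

start=q0; accept=q7,q8,q9,q10; q0-x->q1; q0-y->q2; q1-x->q1; q1-y->q1; q2-x->q1; q2-y->q3; q3-x->q4; q3-y->q3; q4-x->q5; q4-y->q6; q5-x->q7; q5-y->q8; q6-x->q9; q6-y->q10; q7-x->q7; q7-y->q8; q8-x->q9; q8-y->q10; q9-x->q5; q9-y->q6; q10-x->q4; q10-y->q3

Handle the two conditions separately and then intersect. One (15 states) tracks the last 3 symbols read; the other (4 states) tracks whether the input so far still matches the prefix `yy`. Each combined state is a pair, one component from each; accept when both components accept. Minimizing collapses redundant product states.
          x    y  
>  q0     q1   q2 
   q1     q1   q1 
   q2     q1   q3 
   q3     q4   q3 
   q4     q5   q6 
   q5     q7   q8 
   q6     q9  q10 
 * q7     q7   q8 
 * q8     q9  q10 
 * q9     q5   q6 
 * q10    q4   q3 
(> = start, * = accepting)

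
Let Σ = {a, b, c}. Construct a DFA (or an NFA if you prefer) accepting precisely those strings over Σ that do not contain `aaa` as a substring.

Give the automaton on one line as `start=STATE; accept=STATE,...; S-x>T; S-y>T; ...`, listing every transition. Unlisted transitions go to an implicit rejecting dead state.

Track partial matches of the forbidden pattern `aaa`. State q3 is a dead state reached once `aaa` has occurred; every other state accepts. q0 means no part of `aaa` is currently matched.
        a   b   c  
>* q0   q1  q0  q0 
 * q1   q2  q0  q0 
 * q2   q3  q0  q0 
   q3   q3  q3  q3 
(> = start, * = accepting)

start=q0; accept=q0,q1,q2; q0-a>q1; q0-b>q0; q0-c>q0; q1-a>q2; q1-b>q0; q1-c>q0; q2-a>q3; q2-b>q0; q2-c>q0; q3-a>q3; q3-b>q3; q3-c>q3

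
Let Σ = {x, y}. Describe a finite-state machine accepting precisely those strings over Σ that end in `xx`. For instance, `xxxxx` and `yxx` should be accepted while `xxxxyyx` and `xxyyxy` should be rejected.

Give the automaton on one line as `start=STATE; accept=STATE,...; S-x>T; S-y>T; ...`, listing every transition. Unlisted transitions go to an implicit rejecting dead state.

start=q0; accept=q2; q0-x>q1; q0-y>q0; q1-x>q2; q1-y>q0; q2-x>q2; q2-y>q0

Let each state record the length of the longest suffix of the input read so far that is also a prefix of `xx`. q1 means the last symbol is `x`; q2 means the last 2 symbols are `xx`. Accept only at q2, where the string currently ends in `xx`.
        x   y  
>  q0   q1  q0 
   q1   q2  q0 
 * q2   q2  q0 
(> = start, * = accepting)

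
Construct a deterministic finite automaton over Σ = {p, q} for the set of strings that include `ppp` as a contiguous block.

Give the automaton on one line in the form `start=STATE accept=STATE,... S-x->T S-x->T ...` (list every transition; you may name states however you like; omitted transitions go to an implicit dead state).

start=A accept=D A-p->B A-q->A B-p->C B-q->A C-p->D C-q->A D-p->D D-q->D

States A..C record the length of the longest prefix of `ppp` that matches the current input suffix. Reaching D means `ppp` has been seen, and we stay there forever. Accept from D.
A 4-state machine:
       p  q 
>  A   B  A 
   B   C  A 
   C   D  A 
 * D   D  D 
(> = start, * = accepting)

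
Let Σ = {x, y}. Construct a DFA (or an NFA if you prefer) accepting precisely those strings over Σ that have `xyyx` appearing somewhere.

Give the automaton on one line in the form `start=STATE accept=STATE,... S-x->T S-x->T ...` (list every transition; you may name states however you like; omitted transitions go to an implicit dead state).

start=S0 accept=S4 S0-x->S1 S0-y->S0 S1-x->S1 S1-y->S2 S2-x->S1 S2-y->S3 S3-x->S4 S3-y->S0 S4-x->S4 S4-y->S4

States S0..S3 record the length of the longest prefix of `xyyx` that matches the current input suffix. Reaching S4 means `xyyx` has been seen, and we stay there forever. Accept from S4.
With 5 states:
        x   y  
>  S0   S1  S0 
   S1   S1  S2 
   S2   S1  S3 
   S3   S4  S0 
 * S4   S4  S4 
(> = start, * = accepting)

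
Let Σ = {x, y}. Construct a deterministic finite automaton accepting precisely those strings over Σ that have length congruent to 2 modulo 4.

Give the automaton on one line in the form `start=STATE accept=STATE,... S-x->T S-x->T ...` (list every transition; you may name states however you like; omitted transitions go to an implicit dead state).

Count input length modulo 4: every symbol advances one step around the cycle s0 → s1 → s2 → s3 → s0. Accept at s2.
A 4-state machine:
        x   y  
>  s0   s1  s1 
   s1   s2  s2 
 * s2   s3  s3 
   s3   s0  s0 
(> = start, * = accepting)

start=s0 accept=s2 s0-x->s1 s0-y->s1 s1-x->s2 s1-y->s2 s2-x->s3 s2-y->s3 s3-x->s0 s3-y->s0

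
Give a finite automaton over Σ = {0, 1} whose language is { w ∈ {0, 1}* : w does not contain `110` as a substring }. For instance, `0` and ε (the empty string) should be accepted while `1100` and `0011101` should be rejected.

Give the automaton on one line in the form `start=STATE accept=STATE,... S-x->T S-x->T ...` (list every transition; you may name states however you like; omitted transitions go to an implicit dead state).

start=S0 accept=S0,S1,S2 S0-0->S0 S0-1->S1 S1-0->S0 S1-1->S2 S2-0->S3 S2-1->S2 S3-0->S3 S3-1->S3

This is the complement of 'contains `110`'. Use the same substring-matching states — S0 through S3 holding how much of `110` has just been matched — but flip the accepting set: everything except the trap S3 accepts.
A 4-state machine:
        0   1  
>* S0   S0  S1 
 * S1   S0  S2 
 * S2   S3  S2 
   S3   S3  S3 
(> = start, * = accepting)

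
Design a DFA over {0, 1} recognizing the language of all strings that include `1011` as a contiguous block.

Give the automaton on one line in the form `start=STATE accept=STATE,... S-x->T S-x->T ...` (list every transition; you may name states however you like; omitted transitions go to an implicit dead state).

start=S0 accept=S4 S0-0->S0 S0-1->S1 S1-0->S2 S1-1->S1 S2-0->S0 S2-1->S3 S3-0->S2 S3-1->S4 S4-0->S4 S4-1->S4

States S0..S3 record the length of the longest prefix of `1011` that matches the current input suffix. Reaching S4 means `1011` has been seen, and we stay there forever. Accept from S4.
With 5 states:
        0   1  
>  S0   S0  S1 
   S1   S2  S1 
   S2   S0  S3 
   S3   S2  S4 
 * S4   S4  S4 
(> = start, * = accepting)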